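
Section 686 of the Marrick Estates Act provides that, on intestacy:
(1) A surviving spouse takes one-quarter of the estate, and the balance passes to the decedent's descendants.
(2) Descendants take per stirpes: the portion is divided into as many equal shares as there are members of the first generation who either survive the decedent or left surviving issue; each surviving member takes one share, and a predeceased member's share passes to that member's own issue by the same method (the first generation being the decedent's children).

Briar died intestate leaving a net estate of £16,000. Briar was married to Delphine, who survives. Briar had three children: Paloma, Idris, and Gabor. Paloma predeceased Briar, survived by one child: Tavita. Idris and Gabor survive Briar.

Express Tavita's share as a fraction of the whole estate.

Tavita receives 1/4 of the estate.

Delphine takes one-quarter of £16,000 = £4,000. The remaining £12,000 passes to the descendants.
The descendants' portion (£12,000) is divided into 3 shares of £4,000: Idris and Gabor each take £4,000; Paloma's £4,000 share passes to Paloma's issue.
Paloma's share (£4,000) passes entirely to Tavita.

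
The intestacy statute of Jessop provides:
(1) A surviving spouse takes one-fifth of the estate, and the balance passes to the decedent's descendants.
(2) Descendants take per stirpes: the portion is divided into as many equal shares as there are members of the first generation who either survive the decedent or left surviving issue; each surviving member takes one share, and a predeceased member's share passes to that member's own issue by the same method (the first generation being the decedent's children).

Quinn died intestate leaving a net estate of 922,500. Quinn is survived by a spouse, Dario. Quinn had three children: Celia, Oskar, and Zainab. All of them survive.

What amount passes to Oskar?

Dario takes one-fifth of 922,500 = 184,500. The remaining 738,000 passes to the descendants.
The descendants' portion (738,000) is divided into 3 shares of 246,000: Celia, Oskar, and Zainab each take 246,000.

Oskar receives 246,000.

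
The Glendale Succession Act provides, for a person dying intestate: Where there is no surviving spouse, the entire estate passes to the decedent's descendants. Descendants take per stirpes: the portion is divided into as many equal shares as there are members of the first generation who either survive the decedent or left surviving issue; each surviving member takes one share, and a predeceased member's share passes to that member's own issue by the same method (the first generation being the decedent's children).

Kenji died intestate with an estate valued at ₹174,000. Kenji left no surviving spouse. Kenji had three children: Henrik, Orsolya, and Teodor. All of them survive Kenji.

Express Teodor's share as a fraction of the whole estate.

The entire ₹174,000 passes to the descendants.
That amount (₹174,000) is divided into 3 shares of ₹58,000: Henrik, Orsolya, and Teodor each take ₹58,000.

Teodor receives 1/3 of the estate.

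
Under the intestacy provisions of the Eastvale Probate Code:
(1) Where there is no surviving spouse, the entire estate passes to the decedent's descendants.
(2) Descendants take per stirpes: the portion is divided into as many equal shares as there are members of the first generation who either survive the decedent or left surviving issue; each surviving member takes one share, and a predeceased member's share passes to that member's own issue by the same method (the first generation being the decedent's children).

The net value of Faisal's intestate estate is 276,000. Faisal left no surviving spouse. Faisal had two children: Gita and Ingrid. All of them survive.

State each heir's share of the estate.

Gita: 138,000; Ingrid: 138,000

The entire 276,000 passes to the descendants.
That amount (276,000) is divided into 2 shares of 138,000: Gita and Ingrid each take 138,000.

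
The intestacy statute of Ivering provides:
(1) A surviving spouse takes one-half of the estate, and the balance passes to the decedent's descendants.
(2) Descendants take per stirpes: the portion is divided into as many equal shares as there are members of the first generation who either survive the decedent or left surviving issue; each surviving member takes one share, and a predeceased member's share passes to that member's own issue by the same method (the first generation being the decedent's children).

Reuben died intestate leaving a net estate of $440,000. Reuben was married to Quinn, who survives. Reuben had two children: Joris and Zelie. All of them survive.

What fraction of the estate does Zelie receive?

Zelie receives 1/4 of the estate.

Quinn takes one-half of $440,000 = $220,000. The remaining $220,000 passes to the descendants.
The descendants' portion ($220,000) is divided into 2 shares of $110,000: Joris and Zelie each take $110,000.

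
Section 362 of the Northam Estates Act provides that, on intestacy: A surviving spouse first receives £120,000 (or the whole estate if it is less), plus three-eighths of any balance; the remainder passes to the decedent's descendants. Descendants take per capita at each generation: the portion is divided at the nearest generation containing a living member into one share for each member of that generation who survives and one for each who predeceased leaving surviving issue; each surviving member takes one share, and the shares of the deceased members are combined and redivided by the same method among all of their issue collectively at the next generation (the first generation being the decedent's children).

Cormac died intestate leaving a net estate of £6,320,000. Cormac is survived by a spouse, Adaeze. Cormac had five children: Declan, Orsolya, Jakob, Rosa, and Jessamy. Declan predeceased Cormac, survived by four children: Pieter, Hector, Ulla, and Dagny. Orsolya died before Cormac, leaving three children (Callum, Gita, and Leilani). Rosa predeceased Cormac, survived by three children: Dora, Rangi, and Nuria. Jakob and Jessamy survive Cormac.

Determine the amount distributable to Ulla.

Adaeze first takes £120,000, leaving a balance of £6,200,000. Adaeze then takes three-eighths of the balance (£2,325,000), for a total of £2,445,000. The remaining £3,875,000 passes to the descendants.
The descendants' portion (£3,875,000) is divided at the children's generation into 5 shares of £775,000. Jakob and Jessamy each take £775,000. The 3 shares of the deceased (Declan, Orsolya, and Rosa) are combined into a pool of £2,325,000.
That pool (£2,325,000) is divided at the grandchildren's generation equally among Pieter, Hector, Ulla, Dagny, Callum, Gita, Leilani, Dora, Rangi, and Nuria: £232,500 each.

Ulla receives £232,500.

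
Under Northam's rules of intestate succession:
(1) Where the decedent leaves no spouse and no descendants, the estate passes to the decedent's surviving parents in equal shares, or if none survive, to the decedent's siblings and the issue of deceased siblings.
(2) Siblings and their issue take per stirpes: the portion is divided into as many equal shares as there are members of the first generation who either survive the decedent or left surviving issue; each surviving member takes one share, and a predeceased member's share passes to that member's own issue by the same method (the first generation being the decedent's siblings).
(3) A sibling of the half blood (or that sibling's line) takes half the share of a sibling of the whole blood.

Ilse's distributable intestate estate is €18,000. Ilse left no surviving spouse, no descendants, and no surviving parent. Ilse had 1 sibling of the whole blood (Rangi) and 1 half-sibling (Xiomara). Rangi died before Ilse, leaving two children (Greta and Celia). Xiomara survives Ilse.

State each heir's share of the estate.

Xiomara: €6,000; Greta: €6,000; Celia: €6,000

The entire €18,000 passes to the siblings and their issue.
Counting each half-blood sibling's line as half a unit, there are 3/2 units in €18,000, so one unit is €12,000. Whole-blood lines (Rangi) take €12,000 each; half-blood lines (Xiomara) take €6,000 each.
Rangi's share (€12,000) is divided into 2 shares of €6,000: Greta and Celia each take €6,000.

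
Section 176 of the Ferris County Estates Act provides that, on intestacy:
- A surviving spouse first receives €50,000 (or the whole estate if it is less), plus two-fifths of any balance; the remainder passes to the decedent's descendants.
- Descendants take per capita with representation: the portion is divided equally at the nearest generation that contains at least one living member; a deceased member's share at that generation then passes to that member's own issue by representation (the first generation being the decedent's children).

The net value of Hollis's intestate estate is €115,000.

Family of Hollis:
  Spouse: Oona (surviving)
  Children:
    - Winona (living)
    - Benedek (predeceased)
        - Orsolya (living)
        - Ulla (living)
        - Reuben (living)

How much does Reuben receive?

Reuben receives €6,500.

Oona first takes €50,000, leaving a balance of €65,000. Oona then takes two-fifths of the balance (€26,000), for a total of €76,000. The remaining €39,000 passes to the descendants.
The descendants' portion (€39,000) is divided into 2 shares of €19,500: Winona takes €19,500; Benedek's €19,500 share passes to Benedek's issue.
Benedek's share (€19,500) is divided into 3 shares of €6,500: Orsolya, Ulla, and Reuben each take €6,500.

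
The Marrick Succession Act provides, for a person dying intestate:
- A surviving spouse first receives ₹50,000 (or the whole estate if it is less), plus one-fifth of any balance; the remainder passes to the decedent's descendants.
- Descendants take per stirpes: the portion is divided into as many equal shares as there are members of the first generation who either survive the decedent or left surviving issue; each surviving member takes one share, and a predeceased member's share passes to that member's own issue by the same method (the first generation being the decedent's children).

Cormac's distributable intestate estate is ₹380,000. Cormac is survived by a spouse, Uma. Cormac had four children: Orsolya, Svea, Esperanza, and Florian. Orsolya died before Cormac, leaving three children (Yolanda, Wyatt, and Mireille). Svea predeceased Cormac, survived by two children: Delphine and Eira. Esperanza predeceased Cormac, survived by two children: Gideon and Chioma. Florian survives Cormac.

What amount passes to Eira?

Uma first takes ₹50,000, leaving a balance of ₹330,000. Uma then takes one-fifth of the balance (₹66,000), for a total of ₹116,000. The remaining ₹264,000 passes to the descendants.
The descendants' portion (₹264,000) is divided into 4 shares of ₹66,000: Florian takes ₹66,000; Orsolya's ₹66,000 share passes to Orsolya's issue; Svea's ₹66,000 share passes to Svea's issue; Esperanza's ₹66,000 share passes to Esperanza's issue.
Orsolya's share (₹66,000) is divided into 3 shares of ₹22,000: Yolanda, Wyatt, and Mireille each take ₹22,000.
Svea's share (₹66,000) is divided into 2 shares of ₹33,000: Delphine and Eira each take ₹33,000.
Esperanza's share (₹66,000) is divided into 2 shares of ₹33,000: Gideon and Chioma each take ₹33,000.

Eira receives ₹33,000.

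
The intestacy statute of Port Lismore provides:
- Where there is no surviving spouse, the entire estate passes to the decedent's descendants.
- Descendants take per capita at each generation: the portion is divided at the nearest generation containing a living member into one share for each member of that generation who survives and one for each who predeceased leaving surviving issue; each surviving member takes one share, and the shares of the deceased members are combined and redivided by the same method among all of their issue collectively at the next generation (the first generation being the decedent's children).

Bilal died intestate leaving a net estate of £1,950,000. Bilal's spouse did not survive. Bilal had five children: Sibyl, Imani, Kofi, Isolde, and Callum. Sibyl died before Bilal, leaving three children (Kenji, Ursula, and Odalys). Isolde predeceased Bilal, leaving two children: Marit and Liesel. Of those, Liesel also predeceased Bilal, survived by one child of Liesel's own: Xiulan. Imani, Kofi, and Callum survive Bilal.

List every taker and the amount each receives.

Kenji: £156,000; Ursula: £156,000; Odalys: £156,000; Imani: £390,000; Kofi: £390,000; Marit: £156,000; Xiulan: £156,000; Callum: £390,000

The entire £1,950,000 passes to the descendants.
That amount (£1,950,000) is divided at the children's generation into 5 shares of £390,000. Imani, Kofi, and Callum each take £390,000. The 2 shares of the deceased (Sibyl and Isolde) are combined into a pool of £780,000.
That pool (£780,000) is divided at the grandchildren's generation into 5 shares of £156,000. Kenji, Ursula, Odalys, and Marit each take £156,000. The remaining share for the deceased Liesel (£156,000) is carried to the next generation.
That pool (£156,000) passes entirely to Xiulan, the sole taker at the great-grandchildren's generation.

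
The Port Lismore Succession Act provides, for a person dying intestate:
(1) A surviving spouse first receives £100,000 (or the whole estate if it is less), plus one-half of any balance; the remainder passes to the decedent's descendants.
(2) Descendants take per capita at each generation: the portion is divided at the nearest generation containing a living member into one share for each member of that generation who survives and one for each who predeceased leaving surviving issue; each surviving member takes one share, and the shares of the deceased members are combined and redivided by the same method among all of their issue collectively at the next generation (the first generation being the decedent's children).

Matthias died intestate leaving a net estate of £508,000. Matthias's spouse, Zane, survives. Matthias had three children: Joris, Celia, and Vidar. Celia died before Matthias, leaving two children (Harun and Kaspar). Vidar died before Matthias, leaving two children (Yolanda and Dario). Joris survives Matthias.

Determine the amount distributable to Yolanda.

Zane first takes £100,000, leaving a balance of £408,000. Zane then takes one-half of the balance (£204,000), for a total of £304,000. The remaining £204,000 passes to the descendants.
The descendants' portion (£204,000) is divided at the children's generation into 3 shares of £68,000. Joris takes £68,000. The 2 shares of the deceased (Celia and Vidar) are combined into a pool of £136,000.
That pool (£136,000) is divided at the grandchildren's generation equally among Harun, Kaspar, Yolanda, and Dario: £34,000 each.

Yolanda receives £34,000.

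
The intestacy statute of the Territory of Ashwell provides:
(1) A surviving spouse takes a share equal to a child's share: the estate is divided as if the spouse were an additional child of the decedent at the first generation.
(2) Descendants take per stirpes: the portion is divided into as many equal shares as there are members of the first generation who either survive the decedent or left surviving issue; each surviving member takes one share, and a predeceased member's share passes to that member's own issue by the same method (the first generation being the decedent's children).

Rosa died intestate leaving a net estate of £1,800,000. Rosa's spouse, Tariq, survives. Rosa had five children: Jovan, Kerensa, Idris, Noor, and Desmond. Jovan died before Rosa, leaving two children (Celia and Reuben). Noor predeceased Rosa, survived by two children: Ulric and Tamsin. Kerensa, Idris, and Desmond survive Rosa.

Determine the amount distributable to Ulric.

The spouse counts as an additional share at the children's level, so there are 6 primary shares of £300,000. Tariq takes one such share (£300,000).
The children's combined portion (£1,500,000) is divided into 5 shares of £300,000: Kerensa, Idris, and Desmond each take £300,000; Jovan's £300,000 share passes to Jovan's issue; Noor's £300,000 share passes to Noor's issue.
Jovan's share (£300,000) is divided into 2 shares of £150,000: Celia and Reuben each take £150,000.
Noor's share (£300,000) is divided into 2 shares of £150,000: Ulric and Tamsin each take £150,000.

Ulric receives £150,000.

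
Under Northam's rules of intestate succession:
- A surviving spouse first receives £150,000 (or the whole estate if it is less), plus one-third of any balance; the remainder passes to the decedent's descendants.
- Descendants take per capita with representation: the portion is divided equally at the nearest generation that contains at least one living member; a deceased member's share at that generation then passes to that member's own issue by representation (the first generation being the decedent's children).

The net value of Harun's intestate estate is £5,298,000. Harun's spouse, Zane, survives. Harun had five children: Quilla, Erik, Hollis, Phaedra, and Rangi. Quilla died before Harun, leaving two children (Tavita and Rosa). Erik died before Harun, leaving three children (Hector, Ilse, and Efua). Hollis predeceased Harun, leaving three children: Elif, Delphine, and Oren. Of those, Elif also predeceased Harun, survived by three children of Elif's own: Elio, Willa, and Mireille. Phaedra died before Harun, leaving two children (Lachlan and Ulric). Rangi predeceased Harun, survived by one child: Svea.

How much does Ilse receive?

Ilse receives £312,000.

Zane first takes £150,000, leaving a balance of £5,148,000. Zane then takes one-third of the balance (£1,716,000), for a total of £1,866,000. The remaining £3,432,000 passes to the descendants.
No child survives, so the initial division is made at the grandchildren's generation.
The descendants' portion (£3,432,000) is divided into 11 shares of £312,000: Tavita, Rosa, Hector, Ilse, Efua, Delphine, Oren, Lachlan, Ulric, and Svea each take £312,000; Elif's £312,000 share passes to Elif's issue.
Elif's share (£312,000) is divided into 3 shares of £104,000: Elio, Willa, and Mireille each take £104,000.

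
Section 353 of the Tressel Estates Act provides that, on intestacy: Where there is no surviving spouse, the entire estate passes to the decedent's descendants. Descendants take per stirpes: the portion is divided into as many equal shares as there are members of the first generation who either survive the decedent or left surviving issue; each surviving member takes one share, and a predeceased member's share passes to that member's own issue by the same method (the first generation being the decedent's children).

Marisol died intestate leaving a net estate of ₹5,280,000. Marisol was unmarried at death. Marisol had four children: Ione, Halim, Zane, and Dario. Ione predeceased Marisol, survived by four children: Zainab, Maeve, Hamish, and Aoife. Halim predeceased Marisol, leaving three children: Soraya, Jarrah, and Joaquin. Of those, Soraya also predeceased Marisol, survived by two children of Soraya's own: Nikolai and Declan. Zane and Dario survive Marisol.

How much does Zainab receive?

The entire ₹5,280,000 passes to the descendants.
That amount (₹5,280,000) is divided into 4 shares of ₹1,320,000: Zane and Dario each take ₹1,320,000; Ione's ₹1,320,000 share passes to Ione's issue; Halim's ₹1,320,000 share passes to Halim's issue.
Ione's share (₹1,320,000) is divided into 4 shares of ₹330,000: Zainab, Maeve, Hamish, and Aoife each take ₹330,000.
Halim's share (₹1,320,000) is divided into 3 shares of ₹440,000: Jarrah and Joaquin each take ₹440,000; Soraya's ₹440,000 share passes to Soraya's issue.
Soraya's share (₹440,000) is divided into 2 shares of ₹220,000: Nikolai and Declan each take ₹220,000.

Zainab receives ₹330,000.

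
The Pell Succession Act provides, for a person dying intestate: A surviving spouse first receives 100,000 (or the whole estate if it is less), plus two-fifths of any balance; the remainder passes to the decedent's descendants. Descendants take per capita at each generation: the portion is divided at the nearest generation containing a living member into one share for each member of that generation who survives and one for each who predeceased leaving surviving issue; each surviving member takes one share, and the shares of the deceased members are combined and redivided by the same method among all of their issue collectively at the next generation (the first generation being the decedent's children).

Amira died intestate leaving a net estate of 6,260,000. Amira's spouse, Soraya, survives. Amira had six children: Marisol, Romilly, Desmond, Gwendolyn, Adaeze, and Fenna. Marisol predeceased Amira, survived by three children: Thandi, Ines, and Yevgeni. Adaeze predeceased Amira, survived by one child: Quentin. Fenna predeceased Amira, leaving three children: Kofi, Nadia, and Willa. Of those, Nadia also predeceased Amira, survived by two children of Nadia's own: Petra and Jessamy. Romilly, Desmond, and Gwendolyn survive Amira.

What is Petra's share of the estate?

Soraya first takes 100,000, leaving a balance of 6,160,000. Soraya then takes two-fifths of the balance (2,464,000), for a total of 2,564,000. The remaining 3,696,000 passes to the descendants.
The descendants' portion (3,696,000) is divided at the children's generation into 6 shares of 616,000. Romilly, Desmond, and Gwendolyn each take 616,000. The 3 shares of the deceased (Marisol, Adaeze, and Fenna) are combined into a pool of 1,848,000.
That pool (1,848,000) is divided at the grandchildren's generation into 7 shares of 264,000. Thandi, Ines, Yevgeni, Quentin, Kofi, and Willa each take 264,000. The remaining share for the deceased Nadia (264,000) is carried to the next generation.
That pool (264,000) is divided at the great-grandchildren's generation equally among Petra and Jessamy: 132,000 each.

Petra receives 132,000.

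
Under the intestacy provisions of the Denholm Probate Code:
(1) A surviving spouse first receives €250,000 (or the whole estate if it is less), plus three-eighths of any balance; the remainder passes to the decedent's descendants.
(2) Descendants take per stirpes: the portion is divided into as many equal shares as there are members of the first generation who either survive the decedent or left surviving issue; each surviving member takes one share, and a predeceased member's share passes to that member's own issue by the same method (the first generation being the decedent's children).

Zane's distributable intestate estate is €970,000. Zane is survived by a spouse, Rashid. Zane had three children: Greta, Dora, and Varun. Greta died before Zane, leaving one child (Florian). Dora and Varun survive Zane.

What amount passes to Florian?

Rashid first takes €250,000, leaving a balance of €720,000. Rashid then takes three-eighths of the balance (€270,000), for a total of €520,000. The remaining €450,000 passes to the descendants.
The descendants' portion (€450,000) is divided into 3 shares of €150,000: Dora and Varun each take €150,000; Greta's €150,000 share passes to Greta's issue.
Greta's share (€150,000) passes entirely to Florian.

Florian receives €150,000.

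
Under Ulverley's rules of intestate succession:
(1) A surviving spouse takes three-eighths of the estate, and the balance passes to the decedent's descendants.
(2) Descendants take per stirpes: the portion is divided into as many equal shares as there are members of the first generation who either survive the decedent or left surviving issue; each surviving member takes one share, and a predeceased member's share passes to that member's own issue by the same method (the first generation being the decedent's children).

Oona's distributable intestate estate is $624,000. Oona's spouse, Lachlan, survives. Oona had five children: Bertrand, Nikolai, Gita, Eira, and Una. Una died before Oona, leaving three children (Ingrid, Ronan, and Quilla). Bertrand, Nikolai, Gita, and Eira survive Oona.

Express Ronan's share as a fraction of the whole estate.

Ronan receives 1/24 of the estate.

Lachlan takes three-eighths of $624,000 = $234,000. The remaining $390,000 passes to the descendants.
The descendants' portion ($390,000) is divided into 5 shares of $78,000: Bertrand, Nikolai, Gita, and Eira each take $78,000; Una's $78,000 share passes to Una's issue.
Una's share ($78,000) is divided into 3 shares of $26,000: Ingrid, Ronan, and Quilla each take $26,000.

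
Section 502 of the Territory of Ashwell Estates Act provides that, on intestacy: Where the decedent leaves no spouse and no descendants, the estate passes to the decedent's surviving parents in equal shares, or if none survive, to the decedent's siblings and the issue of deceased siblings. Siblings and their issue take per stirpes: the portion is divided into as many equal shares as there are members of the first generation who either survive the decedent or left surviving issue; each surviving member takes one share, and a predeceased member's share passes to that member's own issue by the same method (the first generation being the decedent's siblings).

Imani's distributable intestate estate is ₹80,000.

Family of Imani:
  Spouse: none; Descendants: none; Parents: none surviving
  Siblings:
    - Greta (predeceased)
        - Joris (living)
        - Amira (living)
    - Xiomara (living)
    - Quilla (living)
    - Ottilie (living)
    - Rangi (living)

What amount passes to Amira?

Amira receives ₹8,000.

The entire ₹80,000 passes to the siblings and their issue.
That amount (₹80,000) is divided into 5 shares of ₹16,000: Xiomara, Quilla, Ottilie, and Rangi each take ₹16,000; Greta's ₹16,000 share passes to Greta's issue.
Greta's share (₹16,000) is divided into 2 shares of ₹8,000: Joris and Amira each take ₹8,000.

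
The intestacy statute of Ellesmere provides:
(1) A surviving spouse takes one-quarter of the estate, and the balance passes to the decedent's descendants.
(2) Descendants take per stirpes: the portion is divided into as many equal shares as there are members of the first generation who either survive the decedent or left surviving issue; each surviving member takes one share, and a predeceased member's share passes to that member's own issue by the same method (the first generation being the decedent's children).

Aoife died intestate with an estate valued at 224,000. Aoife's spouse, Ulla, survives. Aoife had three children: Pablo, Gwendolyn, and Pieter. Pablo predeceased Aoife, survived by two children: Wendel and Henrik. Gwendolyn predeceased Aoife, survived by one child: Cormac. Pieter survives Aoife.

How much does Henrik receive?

Henrik receives 28,000.

Ulla takes one-quarter of 224,000 = 56,000. The remaining 168,000 passes to the descendants.
The descendants' portion (168,000) is divided into 3 shares of 56,000: Pieter takes 56,000; Pablo's 56,000 share passes to Pablo's issue; Gwendolyn's 56,000 share passes to Gwendolyn's issue.
Pablo's share (56,000) is divided into 2 shares of 28,000: Wendel and Henrik each take 28,000.
Gwendolyn's share (56,000) passes entirely to Cormac.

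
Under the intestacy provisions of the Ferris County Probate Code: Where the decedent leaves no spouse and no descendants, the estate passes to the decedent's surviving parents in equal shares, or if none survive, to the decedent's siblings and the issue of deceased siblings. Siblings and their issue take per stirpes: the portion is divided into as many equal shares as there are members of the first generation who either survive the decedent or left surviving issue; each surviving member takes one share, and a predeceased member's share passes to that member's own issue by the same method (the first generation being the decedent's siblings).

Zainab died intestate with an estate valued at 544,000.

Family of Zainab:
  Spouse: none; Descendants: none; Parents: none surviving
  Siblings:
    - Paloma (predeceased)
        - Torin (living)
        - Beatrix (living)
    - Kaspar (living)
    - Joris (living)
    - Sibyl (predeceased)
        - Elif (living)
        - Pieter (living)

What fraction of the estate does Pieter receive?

Pieter receives 1/8 of the estate.

The entire 544,000 passes to the siblings and their issue.
That amount (544,000) is divided into 4 shares of 136,000: Kaspar and Joris each take 136,000; Paloma's 136,000 share passes to Paloma's issue; Sibyl's 136,000 share passes to Sibyl's issue.
Paloma's share (136,000) is divided into 2 shares of 68,000: Torin and Beatrix each take 68,000.
Sibyl's share (136,000) is divided into 2 shares of 68,000: Elif and Pieter each take 68,000.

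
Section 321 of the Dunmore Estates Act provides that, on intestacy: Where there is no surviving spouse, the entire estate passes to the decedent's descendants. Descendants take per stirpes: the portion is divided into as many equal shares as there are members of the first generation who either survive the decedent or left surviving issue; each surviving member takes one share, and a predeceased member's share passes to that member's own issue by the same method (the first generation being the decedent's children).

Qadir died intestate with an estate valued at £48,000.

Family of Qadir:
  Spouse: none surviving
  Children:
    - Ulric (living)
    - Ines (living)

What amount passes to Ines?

The entire £48,000 passes to the descendants.
That amount (£48,000) is divided into 2 shares of £24,000: Ulric and Ines each take £24,000.

Ines receives £24,000.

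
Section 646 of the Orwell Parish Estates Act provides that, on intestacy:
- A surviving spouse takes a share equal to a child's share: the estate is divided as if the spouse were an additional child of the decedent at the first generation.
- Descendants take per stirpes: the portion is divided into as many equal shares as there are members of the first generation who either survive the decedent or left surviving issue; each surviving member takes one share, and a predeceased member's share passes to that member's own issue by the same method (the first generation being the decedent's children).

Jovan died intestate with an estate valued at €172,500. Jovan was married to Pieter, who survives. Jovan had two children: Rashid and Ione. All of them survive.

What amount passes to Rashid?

Rashid receives €57,500.

The spouse counts as an additional share at the children's level, so there are 3 primary shares of €57,500. Pieter takes one such share (€57,500).
The children's combined portion (€115,000) is divided into 2 shares of €57,500: Rashid and Ione each take €57,500.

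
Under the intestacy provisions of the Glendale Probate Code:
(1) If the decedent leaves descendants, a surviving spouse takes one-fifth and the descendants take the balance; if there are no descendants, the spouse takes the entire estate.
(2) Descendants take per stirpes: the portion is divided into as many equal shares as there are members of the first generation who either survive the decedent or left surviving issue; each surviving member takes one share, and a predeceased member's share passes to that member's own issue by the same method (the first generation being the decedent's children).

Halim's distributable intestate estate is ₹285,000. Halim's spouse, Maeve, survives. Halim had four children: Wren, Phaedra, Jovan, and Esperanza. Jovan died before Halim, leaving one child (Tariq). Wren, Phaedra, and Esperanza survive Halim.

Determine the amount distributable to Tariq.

Maeve takes one-fifth of ₹285,000 = ₹57,000. The remaining ₹228,000 passes to the descendants.
The descendants' portion (₹228,000) is divided into 4 shares of ₹57,000: Wren, Phaedra, and Esperanza each take ₹57,000; Jovan's ₹57,000 share passes to Jovan's issue.
Jovan's share (₹57,000) passes entirely to Tariq.

Tariq receives ₹57,000.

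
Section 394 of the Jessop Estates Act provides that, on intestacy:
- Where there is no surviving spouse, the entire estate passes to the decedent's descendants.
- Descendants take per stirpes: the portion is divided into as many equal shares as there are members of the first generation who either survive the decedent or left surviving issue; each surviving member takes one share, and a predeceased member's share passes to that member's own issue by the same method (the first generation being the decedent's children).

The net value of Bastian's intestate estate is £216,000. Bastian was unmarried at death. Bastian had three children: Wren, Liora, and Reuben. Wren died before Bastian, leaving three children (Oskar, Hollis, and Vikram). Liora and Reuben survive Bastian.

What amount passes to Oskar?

Oskar receives £24,000.

The entire £216,000 passes to the descendants.
That amount (£216,000) is divided into 3 shares of £72,000: Liora and Reuben each take £72,000; Wren's £72,000 share passes to Wren's issue.
Wren's share (£72,000) is divided into 3 shares of £24,000: Oskar, Hollis, and Vikram each take £24,000.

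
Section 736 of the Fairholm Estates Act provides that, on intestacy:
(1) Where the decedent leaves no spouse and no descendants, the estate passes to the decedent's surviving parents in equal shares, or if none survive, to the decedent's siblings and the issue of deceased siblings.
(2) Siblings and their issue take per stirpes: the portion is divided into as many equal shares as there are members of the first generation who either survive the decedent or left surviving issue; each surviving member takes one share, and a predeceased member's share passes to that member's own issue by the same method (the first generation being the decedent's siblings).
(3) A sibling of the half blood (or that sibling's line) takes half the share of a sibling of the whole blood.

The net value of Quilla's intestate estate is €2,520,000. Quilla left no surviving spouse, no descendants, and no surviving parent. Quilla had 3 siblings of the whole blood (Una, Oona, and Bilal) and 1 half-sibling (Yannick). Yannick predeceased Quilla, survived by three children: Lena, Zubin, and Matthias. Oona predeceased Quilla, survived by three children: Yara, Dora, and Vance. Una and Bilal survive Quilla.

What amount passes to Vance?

Vance receives €240,000.

The entire €2,520,000 passes to the siblings and their issue.
Counting each half-blood sibling's line as half a unit, there are 7/2 units in €2,520,000, so one unit is €720,000. Whole-blood lines (Una, Oona, and Bilal) take €720,000 each; half-blood lines (Yannick) take €360,000 each.
Yannick's share (€360,000) is divided into 3 shares of €120,000: Lena, Zubin, and Matthias each take €120,000.
Oona's share (€720,000) is divided into 3 shares of €240,000: Yara, Dora, and Vance each take €240,000.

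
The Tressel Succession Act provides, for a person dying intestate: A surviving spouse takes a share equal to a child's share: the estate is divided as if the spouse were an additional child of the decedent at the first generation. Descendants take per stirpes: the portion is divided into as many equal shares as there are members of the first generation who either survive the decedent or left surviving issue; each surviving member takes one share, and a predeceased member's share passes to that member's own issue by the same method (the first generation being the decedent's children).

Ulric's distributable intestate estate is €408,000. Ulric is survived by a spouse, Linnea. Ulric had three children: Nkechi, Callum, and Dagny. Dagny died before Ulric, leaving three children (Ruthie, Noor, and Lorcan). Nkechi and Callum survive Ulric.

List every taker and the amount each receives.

The spouse counts as an additional share at the children's level, so there are 4 primary shares of €102,000. Linnea takes one such share (€102,000).
The children's combined portion (€306,000) is divided into 3 shares of €102,000: Nkechi and Callum each take €102,000; Dagny's €102,000 share passes to Dagny's issue.
Dagny's share (€102,000) is divided into 3 shares of €34,000: Ruthie, Noor, and Lorcan each take €34,000.

Linnea: €102,000; Nkechi: €102,000; Callum: €102,000; Ruthie: €34,000; Noor: €34,000; Lorcan: €34,000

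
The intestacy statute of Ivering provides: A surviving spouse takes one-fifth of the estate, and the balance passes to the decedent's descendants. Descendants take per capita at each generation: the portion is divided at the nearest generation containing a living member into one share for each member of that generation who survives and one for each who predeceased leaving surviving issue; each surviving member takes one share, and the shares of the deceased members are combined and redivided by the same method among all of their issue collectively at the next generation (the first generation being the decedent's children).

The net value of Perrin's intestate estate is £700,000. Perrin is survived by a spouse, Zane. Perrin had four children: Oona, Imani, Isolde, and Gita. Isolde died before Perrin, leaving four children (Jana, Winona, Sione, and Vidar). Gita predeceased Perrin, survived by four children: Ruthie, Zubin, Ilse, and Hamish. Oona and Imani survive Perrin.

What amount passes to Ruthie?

Zane takes one-fifth of £700,000 = £140,000. The remaining £560,000 passes to the descendants.
The descendants' portion (£560,000) is divided at the children's generation into 4 shares of £140,000. Oona and Imani each take £140,000. The 2 shares of the deceased (Isolde and Gita) are combined into a pool of £280,000.
That pool (£280,000) is divided at the grandchildren's generation equally among Jana, Winona, Sione, Vidar, Ruthie, Zubin, Ilse, and Hamish: £35,000 each.

Ruthie receives £35,000.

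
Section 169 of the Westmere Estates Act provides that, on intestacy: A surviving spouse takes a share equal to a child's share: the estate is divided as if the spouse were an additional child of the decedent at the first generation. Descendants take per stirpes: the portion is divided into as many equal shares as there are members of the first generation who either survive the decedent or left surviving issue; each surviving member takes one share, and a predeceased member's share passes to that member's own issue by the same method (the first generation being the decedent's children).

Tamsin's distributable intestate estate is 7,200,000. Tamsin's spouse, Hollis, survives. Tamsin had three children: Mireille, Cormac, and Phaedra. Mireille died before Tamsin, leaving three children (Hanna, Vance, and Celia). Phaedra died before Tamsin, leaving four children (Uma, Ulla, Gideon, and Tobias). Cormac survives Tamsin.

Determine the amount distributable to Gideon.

The spouse counts as an additional share at the children's level, so there are 4 primary shares of 1,800,000. Hollis takes one such share (1,800,000).
The children's combined portion (5,400,000) is divided into 3 shares of 1,800,000: Cormac takes 1,800,000; Mireille's 1,800,000 share passes to Mireille's issue; Phaedra's 1,800,000 share passes to Phaedra's issue.
Mireille's share (1,800,000) is divided into 3 shares of 600,000: Hanna, Vance, and Celia each take 600,000.
Phaedra's share (1,800,000) is divided into 4 shares of 450,000: Uma, Ulla, Gideon, and Tobias each take 450,000.

Gideon receives 450,000.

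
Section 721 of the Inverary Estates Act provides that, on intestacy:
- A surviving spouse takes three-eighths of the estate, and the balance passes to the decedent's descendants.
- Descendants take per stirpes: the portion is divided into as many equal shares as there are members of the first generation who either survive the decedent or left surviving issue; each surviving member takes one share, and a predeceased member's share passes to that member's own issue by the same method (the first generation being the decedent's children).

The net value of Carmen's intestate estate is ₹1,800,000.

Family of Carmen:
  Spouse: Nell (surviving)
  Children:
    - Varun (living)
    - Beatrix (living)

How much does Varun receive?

Nell takes three-eighths of ₹1,800,000 = ₹675,000. The remaining ₹1,125,000 passes to the descendants.
The descendants' portion (₹1,125,000) is divided into 2 shares of ₹562,500: Varun and Beatrix each take ₹562,500.

Varun receives ₹562,500.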